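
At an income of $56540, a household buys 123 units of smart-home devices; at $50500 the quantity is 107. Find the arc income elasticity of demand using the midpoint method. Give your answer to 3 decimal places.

ΔQ = 107 − 123 = -16; midpoint Q̄ = (123 + 107)/2 = 115.
ΔI = 50500 − 56540 = -6040; midpoint Ī = (56540 + 50500)/2 = 53520.
η = (ΔQ/Q̄) ÷ (ΔI/Ī) = (-16/115) ÷ (-6040/53520) = 1.233.

1.233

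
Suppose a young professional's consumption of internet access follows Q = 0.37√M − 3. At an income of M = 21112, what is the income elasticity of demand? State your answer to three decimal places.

0.530

At M = 21112: Q = 50.761.
dQ/dM = 0.37/(2√M) = 0.00127323 at this income.
η = (dQ/dM)·(M/Q) = 0.00127323 × (21112/50.761) = 0.530.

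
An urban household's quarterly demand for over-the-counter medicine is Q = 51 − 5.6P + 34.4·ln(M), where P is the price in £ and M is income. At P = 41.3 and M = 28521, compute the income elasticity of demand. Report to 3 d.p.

At P = 41.3, M = 28521: Q = 172.609.
Holding P constant, ∂Q/∂M = 34.4/M = 0.00120613.
η_M = (∂Q/∂M)·(M/Q) = 0.00120613 × (28521/172.609) = 0.199.

0.199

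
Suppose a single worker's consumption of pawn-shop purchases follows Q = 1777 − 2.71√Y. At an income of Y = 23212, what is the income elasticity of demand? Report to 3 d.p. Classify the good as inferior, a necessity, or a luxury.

-0.151 (inferior good)

At Y = 23212: Q = 1364.118.
dQ/dY = -2.71/(2√Y) = -0.00889371 at this income.
η = (dQ/dY)·(Y/Q) = -0.00889371 × (23212/1364.118) = -0.151.
Since η < 0, the good is an inferior good.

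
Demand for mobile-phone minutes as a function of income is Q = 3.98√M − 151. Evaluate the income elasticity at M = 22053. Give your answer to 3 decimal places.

0.672

At M = 22053: Q = 440.040.
dQ/dM = 3.98/(2√M) = 0.0134004 at this income.
η = (dQ/dM)·(M/Q) = 0.0134004 × (22053/440.040) = 0.672.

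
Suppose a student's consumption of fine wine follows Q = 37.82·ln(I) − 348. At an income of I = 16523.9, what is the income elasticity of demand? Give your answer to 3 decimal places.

1.957

At I = 16523.9: Q = 19.329.
dQ/dI = 37.82/I = 0.00228881 at this income.
η = (dQ/dI)·(I/Q) = 0.00228881 × (16523.9/19.329) = 1.957.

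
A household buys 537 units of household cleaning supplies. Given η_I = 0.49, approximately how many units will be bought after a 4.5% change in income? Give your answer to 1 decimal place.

548.8

%ΔQ ≈ η × %ΔI = 0.49 × 4.5% = 2.205%.
New Q ≈ 537 × (1 + 0.02205) = 548.8.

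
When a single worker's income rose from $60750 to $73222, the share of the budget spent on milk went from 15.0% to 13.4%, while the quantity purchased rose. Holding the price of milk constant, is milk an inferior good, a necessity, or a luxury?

necessity

Quantity rises but the budget share falls as income rises, so 0 < η < 1.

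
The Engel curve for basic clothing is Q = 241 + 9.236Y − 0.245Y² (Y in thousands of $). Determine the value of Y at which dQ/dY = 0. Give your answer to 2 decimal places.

18.85

dQ/dY = 9.236 − 0.49Y.
The good is inferior where dQ/dY < 0. Setting dQ/dY = 0 gives Y = 9.236 / 0.49 = 18.85.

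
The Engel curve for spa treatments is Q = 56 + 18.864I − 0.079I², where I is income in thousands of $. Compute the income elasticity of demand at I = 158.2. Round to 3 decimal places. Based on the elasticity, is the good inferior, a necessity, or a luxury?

-0.912 (inferior good)

At I = 158.2: Q = 1063.1328.
dQ/dI = 18.864 − 0.158I = -6.13160.
η = (dQ/dI)·(I/Q) = -6.13160 × (158.2/1063.1328) = -0.912.
η < 0 ⇒ inferior good.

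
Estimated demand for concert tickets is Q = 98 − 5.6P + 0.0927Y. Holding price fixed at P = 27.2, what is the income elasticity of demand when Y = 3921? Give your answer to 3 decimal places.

1.176

At P = 27.2, Y = 3921: Q = 309.157.
Holding P constant, ∂Q/∂Y = 0.0927.
η_Y = (∂Q/∂Y)·(Y/Q) = 0.0927 × (3921/309.157) = 1.176.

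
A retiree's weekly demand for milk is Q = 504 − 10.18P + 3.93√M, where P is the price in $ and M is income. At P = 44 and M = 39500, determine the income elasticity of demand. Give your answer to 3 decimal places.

0.467

At P = 44, M = 39500: Q = 837.152.
Holding P constant, ∂Q/∂M = 3.93/(2√M) = 0.00988699.
η_M = (∂Q/∂M)·(M/Q) = 0.00988699 × (39500/837.152) = 0.467.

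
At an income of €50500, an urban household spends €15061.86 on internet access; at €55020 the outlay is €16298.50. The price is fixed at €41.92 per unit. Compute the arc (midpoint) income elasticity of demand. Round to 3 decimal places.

0.921

With a constant price, Q₁ = 15061.86/41.92 = 359.300 and Q₂ = 16298.50/41.92 = 388.800 (equivalently, work directly with expenditure since P cancels).
Midpoint %ΔQ = (16298.50 − 15061.86)/15680.18 = 0.07887; midpoint %ΔI = (55020 − 50500)/52760 = 0.08567.
η = 0.07887 / 0.08567 = 0.921.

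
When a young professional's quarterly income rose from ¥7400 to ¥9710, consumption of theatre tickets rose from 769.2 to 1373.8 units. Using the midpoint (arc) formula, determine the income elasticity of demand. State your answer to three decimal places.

ΔQ = 1373.8 − 769.2 = 604.6; midpoint Q̄ = (769.2 + 1373.8)/2 = 1071.5.
ΔI = 9710 − 7400 = 2310; midpoint Ī = (7400 + 9710)/2 = 8555.
η = (ΔQ/Q̄) ÷ (ΔI/Ī) = (604.6/1071.5) ÷ (2310/8555) = 2.090.

2.090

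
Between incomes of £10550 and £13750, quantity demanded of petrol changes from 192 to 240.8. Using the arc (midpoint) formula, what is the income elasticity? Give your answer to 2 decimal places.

0.86

ΔQ = 240.8 − 192 = 48.8; midpoint Q̄ = (192 + 240.8)/2 = 216.4.
ΔI = 13750 − 10550 = 3200; midpoint Ī = (10550 + 13750)/2 = 12150.
η = (ΔQ/Q̄) ÷ (ΔI/Ī) = (48.8/216.4) ÷ (3200/12150) = 0.86.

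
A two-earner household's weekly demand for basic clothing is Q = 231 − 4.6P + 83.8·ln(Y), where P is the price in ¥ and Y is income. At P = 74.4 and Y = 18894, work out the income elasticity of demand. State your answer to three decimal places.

At P = 74.4, Y = 18894: Q = 713.905.
Holding P constant, ∂Q/∂Y = 83.8/Y = 0.00443527.
η_Y = (∂Q/∂Y)·(Y/Q) = 0.00443527 × (18894/713.905) = 0.117.

0.117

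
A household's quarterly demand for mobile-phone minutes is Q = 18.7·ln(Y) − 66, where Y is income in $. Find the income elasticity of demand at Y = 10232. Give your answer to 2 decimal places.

0.18

At Y = 10232: Q = 106.662.
dQ/dY = 18.7/Y = 0.0018276 at this income.
η = (dQ/dY)·(Y/Q) = 0.0018276 × (10232/106.662) = 0.18.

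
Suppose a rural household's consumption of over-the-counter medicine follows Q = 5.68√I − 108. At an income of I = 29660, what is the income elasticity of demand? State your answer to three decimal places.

At I = 29660: Q = 870.214.
dQ/dI = 5.68/(2√I) = 0.0164905 at this income.
η = (dQ/dI)·(I/Q) = 0.0164905 × (29660/870.214) = 0.562.

0.562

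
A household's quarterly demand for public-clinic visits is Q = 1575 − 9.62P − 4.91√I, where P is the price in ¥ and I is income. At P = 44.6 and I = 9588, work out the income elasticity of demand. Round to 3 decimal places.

-0.361

At P = 44.6, I = 9588: Q = 665.169.
Holding P constant, ∂Q/∂I = -4.91/(2√I) = -0.0250719.
η_I = (∂Q/∂I)·(I/Q) = -0.0250719 × (9588/665.169) = -0.361.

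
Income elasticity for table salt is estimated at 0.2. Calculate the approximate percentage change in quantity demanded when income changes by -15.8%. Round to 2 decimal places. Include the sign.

-3.16%

%ΔQ ≈ η × %ΔI = 0.2 × (-15.8%) = -3.16%.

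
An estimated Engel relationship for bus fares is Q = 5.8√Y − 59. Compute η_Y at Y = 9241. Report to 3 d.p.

0.559

At Y = 9241: Q = 498.555.
dQ/dY = 5.8/(2√Y) = 0.0301674 at this income.
η = (dQ/dY)·(Y/Q) = 0.0301674 × (9241/498.555) = 0.559.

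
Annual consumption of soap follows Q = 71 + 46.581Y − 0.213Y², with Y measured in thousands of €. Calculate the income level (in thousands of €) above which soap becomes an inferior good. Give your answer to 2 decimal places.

109.35

dQ/dY = 46.581 − 0.426Y.
The good is inferior where dQ/dY < 0. Setting dQ/dY = 0 gives Y = 46.581 / 0.426 = 109.35.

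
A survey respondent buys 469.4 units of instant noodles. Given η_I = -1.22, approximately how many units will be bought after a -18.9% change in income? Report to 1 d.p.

%ΔQ ≈ η × %ΔI = -1.22 × (-18.9%) = 23.058%.
New Q ≈ 469.4 × (1 + 0.23058) = 577.6.

577.6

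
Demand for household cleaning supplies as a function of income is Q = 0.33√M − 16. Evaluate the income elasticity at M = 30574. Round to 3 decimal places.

0.692

At M = 30574: Q = 41.702.
dQ/dM = 0.33/(2√M) = 0.000943643 at this income.
η = (dQ/dM)·(M/Q) = 0.000943643 × (30574/41.702) = 0.692.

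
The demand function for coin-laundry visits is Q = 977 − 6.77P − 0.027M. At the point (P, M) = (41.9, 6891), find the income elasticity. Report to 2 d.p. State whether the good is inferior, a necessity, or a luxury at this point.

-0.37 (inferior good)

At P = 41.9, M = 6891: Q = 507.280.
Holding P constant, ∂Q/∂M = −0.027.
η_M = (∂Q/∂M)·(M/Q) = -0.027 × (6891/507.280) = -0.37.
Since η < 0, this is an inferior good.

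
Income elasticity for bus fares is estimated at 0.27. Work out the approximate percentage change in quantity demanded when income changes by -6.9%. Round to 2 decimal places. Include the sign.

%ΔQ ≈ η × %ΔI = 0.27 × (-6.9%) = -1.86%.

-1.86%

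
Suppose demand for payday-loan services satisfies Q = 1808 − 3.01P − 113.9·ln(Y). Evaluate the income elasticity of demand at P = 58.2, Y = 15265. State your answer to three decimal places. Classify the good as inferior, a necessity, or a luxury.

-0.213 (inferior good)

At P = 58.2, Y = 15265: Q = 535.583.
Holding P constant, ∂Q/∂Y = -113.9/Y = -0.00746151.
η_Y = (∂Q/∂Y)·(Y/Q) = -0.00746151 × (15265/535.583) = -0.213.
Since η < 0, this is an inferior good.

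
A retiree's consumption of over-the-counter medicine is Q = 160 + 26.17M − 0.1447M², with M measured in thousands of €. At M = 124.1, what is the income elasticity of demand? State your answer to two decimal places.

-1.03

At M = 124.1: Q = 1179.1998.
dQ/dM = 26.17 − 0.2894M = -9.74454.
η = (dQ/dM)·(M/Q) = -9.74454 × (124.1/1179.1998) = -1.03.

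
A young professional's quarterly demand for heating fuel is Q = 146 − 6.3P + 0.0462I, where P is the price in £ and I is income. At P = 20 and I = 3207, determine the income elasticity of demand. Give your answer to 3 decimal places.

0.881

At P = 20, I = 3207: Q = 168.163.
Holding P constant, ∂Q/∂I = 0.0462.
η_I = (∂Q/∂I)·(I/Q) = 0.0462 × (3207/168.163) = 0.881.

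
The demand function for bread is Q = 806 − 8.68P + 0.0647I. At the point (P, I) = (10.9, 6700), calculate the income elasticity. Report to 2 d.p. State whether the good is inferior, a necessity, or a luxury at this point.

At P = 10.9, I = 6700: Q = 1144.878.
Holding P constant, ∂Q/∂I = 0.0647.
η_I = (∂Q/∂I)·(I/Q) = 0.0647 × (6700/1144.878) = 0.38.
Since 0 < η < 1, this is a necessity.

0.38 (necessity)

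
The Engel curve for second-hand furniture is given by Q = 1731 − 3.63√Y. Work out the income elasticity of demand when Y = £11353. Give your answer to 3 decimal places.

At Y = 11353: Q = 1344.222.
dQ/dY = -3.63/(2√Y) = -0.0170342 at this income.
η = (dQ/dY)·(Y/Q) = -0.0170342 × (11353/1344.222) = -0.144.

-0.144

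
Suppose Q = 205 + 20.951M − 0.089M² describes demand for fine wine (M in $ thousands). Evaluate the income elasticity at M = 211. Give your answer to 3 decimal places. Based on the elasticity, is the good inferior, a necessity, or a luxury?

At M = 211: Q = 663.2920.
dQ/dM = 20.951 − 0.178M = -16.60700.
η = (dQ/dM)·(M/Q) = -16.60700 × (211/663.2920) = -5.283.
η < 0 ⇒ inferior good.

-5.283 (inferior good)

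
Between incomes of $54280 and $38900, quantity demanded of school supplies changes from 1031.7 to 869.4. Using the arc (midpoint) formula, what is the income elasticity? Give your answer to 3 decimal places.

ΔQ = 869.4 − 1031.7 = -162.3; midpoint Q̄ = (1031.7 + 869.4)/2 = 950.55.
ΔI = 38900 − 54280 = -15380; midpoint Ī = (54280 + 38900)/2 = 46590.
η = (ΔQ/Q̄) ÷ (ΔI/Ī) = (-162.3/950.55) ÷ (-15380/46590) = 0.517.

0.517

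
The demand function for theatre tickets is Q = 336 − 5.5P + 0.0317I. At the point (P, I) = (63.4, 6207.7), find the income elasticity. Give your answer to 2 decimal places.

At P = 63.4, I = 6207.7: Q = 184.084.
Holding P constant, ∂Q/∂I = 0.0317.
η_I = (∂Q/∂I)·(I/Q) = 0.0317 × (6207.7/184.084) = 1.07.

1.07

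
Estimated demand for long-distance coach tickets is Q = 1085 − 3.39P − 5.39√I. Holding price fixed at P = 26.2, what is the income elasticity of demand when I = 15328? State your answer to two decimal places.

At P = 26.2, I = 15328: Q = 328.866.
Holding P constant, ∂Q/∂I = -5.39/(2√I) = -0.0217679.
η_I = (∂Q/∂I)·(I/Q) = -0.0217679 × (15328/328.866) = -1.01.

-1.01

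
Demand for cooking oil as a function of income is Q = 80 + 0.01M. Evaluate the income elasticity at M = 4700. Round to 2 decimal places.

0.37

At M = 4700: Q = 127.000.
dQ/dM = 0.01.
η = (dQ/dM)·(M/Q) = 0.01 × (4700/127.000) = 0.37.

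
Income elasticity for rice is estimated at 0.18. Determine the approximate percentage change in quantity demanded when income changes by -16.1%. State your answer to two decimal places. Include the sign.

%ΔQ ≈ η × %ΔI = 0.18 × (-16.1%) = -2.90%.

-2.90%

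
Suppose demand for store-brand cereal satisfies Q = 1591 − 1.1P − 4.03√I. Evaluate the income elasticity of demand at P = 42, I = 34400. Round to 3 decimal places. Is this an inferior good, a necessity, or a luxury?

At P = 42, I = 34400: Q = 797.346.
Holding P constant, ∂Q/∂I = -4.03/(2√I) = -0.0108642.
η_I = (∂Q/∂I)·(I/Q) = -0.0108642 × (34400/797.346) = -0.469.
Since η < 0, this is an inferior good.

-0.469 (inferior good)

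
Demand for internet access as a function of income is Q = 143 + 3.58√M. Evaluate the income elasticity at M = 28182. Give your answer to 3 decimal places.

At M = 28182: Q = 743.992.
dQ/dM = 3.58/(2√M) = 0.0106627 at this income.
η = (dQ/dM)·(M/Q) = 0.0106627 × (28182/743.992) = 0.404.

0.404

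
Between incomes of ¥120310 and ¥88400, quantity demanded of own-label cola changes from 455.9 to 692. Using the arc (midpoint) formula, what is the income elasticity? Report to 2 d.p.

ΔQ = 692 − 455.9 = 236.1; midpoint Q̄ = (455.9 + 692)/2 = 573.95.
ΔI = 88400 − 120310 = -31910; midpoint Ī = (120310 + 88400)/2 = 104355.
η = (ΔQ/Q̄) ÷ (ΔI/Ī) = (236.1/573.95) ÷ (-31910/104355) = -1.35.

-1.35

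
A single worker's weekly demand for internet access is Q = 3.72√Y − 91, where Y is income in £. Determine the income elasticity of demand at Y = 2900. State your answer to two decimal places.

At Y = 2900: Q = 109.328.
dQ/dY = 3.72/(2√Y) = 0.0345393 at this income.
η = (dQ/dY)·(Y/Q) = 0.0345393 × (2900/109.328) = 0.92.

0.92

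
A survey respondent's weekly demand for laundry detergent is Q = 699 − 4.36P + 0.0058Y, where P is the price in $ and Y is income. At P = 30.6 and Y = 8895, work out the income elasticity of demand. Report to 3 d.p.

At P = 30.6, Y = 8895: Q = 617.175.
Holding P constant, ∂Q/∂Y = 0.0058.
η_Y = (∂Q/∂Y)·(Y/Q) = 0.0058 × (8895/617.175) = 0.084.

0.084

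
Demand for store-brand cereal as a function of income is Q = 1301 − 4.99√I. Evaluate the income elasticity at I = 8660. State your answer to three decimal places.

At I = 8660: Q = 836.635.
dQ/dI = -4.99/(2√I) = -0.0268109 at this income.
η = (dQ/dI)·(I/Q) = -0.0268109 × (8660/836.635) = -0.278.

-0.278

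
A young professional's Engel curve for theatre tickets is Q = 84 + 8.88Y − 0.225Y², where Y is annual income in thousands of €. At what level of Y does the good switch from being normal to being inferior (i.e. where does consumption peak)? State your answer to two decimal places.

dQ/dY = 8.88 − 0.45Y.
The good is inferior where dQ/dY < 0. Setting dQ/dY = 0 gives Y = 8.88 / 0.45 = 19.73.

19.73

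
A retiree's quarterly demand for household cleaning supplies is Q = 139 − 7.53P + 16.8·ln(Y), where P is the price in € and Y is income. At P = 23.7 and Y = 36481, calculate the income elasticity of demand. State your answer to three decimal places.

At P = 23.7, Y = 36481: Q = 137.015.
Holding P constant, ∂Q/∂Y = 16.8/Y = 0.000460514.
η_Y = (∂Q/∂Y)·(Y/Q) = 0.000460514 × (36481/137.015) = 0.123.

0.123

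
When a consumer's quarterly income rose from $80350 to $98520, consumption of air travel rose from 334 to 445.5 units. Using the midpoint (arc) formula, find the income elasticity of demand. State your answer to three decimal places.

ΔQ = 445.5 − 334 = 111.5; midpoint Q̄ = (334 + 445.5)/2 = 389.75.
ΔI = 98520 − 80350 = 18170; midpoint Ī = (80350 + 98520)/2 = 89435.
η = (ΔQ/Q̄) ÷ (ΔI/Ī) = (111.5/389.75) ÷ (18170/89435) = 1.408.

1.408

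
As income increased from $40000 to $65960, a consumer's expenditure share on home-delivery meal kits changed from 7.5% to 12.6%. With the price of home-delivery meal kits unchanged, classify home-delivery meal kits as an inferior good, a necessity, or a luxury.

luxury

The budget share rises as income rises, so η > 1.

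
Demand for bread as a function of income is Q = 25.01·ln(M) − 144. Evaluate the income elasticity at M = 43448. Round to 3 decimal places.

0.203

At M = 43448: Q = 123.090.
dQ/dM = 25.01/M = 0.000575631 at this income.
η = (dQ/dM)·(M/Q) = 0.000575631 × (43448/123.090) = 0.203.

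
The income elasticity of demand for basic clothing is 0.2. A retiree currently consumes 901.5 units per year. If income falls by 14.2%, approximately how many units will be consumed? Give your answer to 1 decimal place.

875.9

%ΔQ ≈ η × %ΔI = 0.2 × (-14.2%) = -2.84%.
New Q ≈ 901.5 × (1 − 0.0284) = 875.9.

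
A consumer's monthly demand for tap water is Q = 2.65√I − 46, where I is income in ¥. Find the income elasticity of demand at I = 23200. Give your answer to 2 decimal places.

At I = 23200: Q = 357.636.
dQ/dI = 2.65/(2√I) = 0.00869905 at this income.
η = (dQ/dI)·(I/Q) = 0.00869905 × (23200/357.636) = 0.56.

0.56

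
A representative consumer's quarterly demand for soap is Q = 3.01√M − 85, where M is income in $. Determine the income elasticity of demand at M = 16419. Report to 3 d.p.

At M = 16419: Q = 300.691.
dQ/dM = 3.01/(2√M) = 0.0117453 at this income.
η = (dQ/dM)·(M/Q) = 0.0117453 × (16419/300.691) = 0.641.

0.641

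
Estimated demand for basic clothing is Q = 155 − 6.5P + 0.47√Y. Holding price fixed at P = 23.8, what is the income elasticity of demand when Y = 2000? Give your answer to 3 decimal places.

At P = 23.8, Y = 2000: Q = 21.319.
Holding P constant, ∂Q/∂Y = 0.47/(2√Y) = 0.00525476.
η_Y = (∂Q/∂Y)·(Y/Q) = 0.00525476 × (2000/21.319) = 0.493.

0.493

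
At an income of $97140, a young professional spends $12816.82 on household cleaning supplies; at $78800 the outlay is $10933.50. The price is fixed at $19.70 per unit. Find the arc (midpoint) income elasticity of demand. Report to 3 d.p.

0.761

With a constant price, Q₁ = 12816.82/19.70 = 650.600 and Q₂ = 10933.50/19.70 = 555.000 (equivalently, work directly with expenditure since P cancels).
Midpoint %ΔQ = (10933.50 − 12816.82)/11875.16 = -0.15859; midpoint %ΔI = (78800 − 97140)/87970 = -0.20848.
η = -0.15859 / -0.20848 = 0.761.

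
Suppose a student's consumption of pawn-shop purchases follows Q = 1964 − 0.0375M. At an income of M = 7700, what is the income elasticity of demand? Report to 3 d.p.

At M = 7700: Q = 1675.250.
dQ/dM = −0.0375.
η = (dQ/dM)·(M/Q) = -0.0375 × (7700/1675.250) = -0.172.

-0.172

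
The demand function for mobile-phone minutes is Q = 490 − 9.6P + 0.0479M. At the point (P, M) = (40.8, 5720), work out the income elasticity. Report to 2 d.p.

At P = 40.8, M = 5720: Q = 372.308.
Holding P constant, ∂Q/∂M = 0.0479.
η_M = (∂Q/∂M)·(M/Q) = 0.0479 × (5720/372.308) = 0.74.

0.74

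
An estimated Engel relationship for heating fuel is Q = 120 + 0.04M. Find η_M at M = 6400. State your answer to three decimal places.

0.681

At M = 6400: Q = 376.000.
dQ/dM = 0.04.
η = (dQ/dM)·(M/Q) = 0.04 × (6400/376.000) = 0.681.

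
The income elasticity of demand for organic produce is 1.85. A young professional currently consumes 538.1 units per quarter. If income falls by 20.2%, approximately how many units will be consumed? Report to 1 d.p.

%ΔQ ≈ η × %ΔI = 1.85 × (-20.2%) = -37.37%.
New Q ≈ 538.1 × (1 − 0.3737) = 337.0.

337.0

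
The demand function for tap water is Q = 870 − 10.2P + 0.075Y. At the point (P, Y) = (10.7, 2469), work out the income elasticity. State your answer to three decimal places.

0.196

At P = 10.7, Y = 2469: Q = 946.035.
Holding P constant, ∂Q/∂Y = 0.075.
η_Y = (∂Q/∂Y)·(Y/Q) = 0.075 × (2469/946.035) = 0.196.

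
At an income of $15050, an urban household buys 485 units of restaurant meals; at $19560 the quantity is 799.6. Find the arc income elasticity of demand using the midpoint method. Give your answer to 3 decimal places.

ΔQ = 799.6 − 485 = 314.6; midpoint Q̄ = (485 + 799.6)/2 = 642.3.
ΔI = 19560 − 15050 = 4510; midpoint Ī = (15050 + 19560)/2 = 17305.
η = (ΔQ/Q̄) ÷ (ΔI/Ī) = (314.6/642.3) ÷ (4510/17305) = 1.879.

1.879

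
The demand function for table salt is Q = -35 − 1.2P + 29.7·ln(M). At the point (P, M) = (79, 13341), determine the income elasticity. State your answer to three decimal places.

0.195

At P = 79, M = 13341: Q = 152.308.
Holding P constant, ∂Q/∂M = 29.7/M = 0.00222622.
η_M = (∂Q/∂M)·(M/Q) = 0.00222622 × (13341/152.308) = 0.195.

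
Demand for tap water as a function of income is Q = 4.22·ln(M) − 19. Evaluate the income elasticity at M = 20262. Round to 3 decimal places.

At M = 20262: Q = 22.848.
dQ/dM = 4.22/M = 0.000208272 at this income.
η = (dQ/dM)·(M/Q) = 0.000208272 × (20262/22.848) = 0.185.

0.185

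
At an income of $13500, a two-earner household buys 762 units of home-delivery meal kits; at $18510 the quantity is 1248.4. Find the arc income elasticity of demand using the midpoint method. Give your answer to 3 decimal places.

1.546

ΔQ = 1248.4 − 762 = 486.4; midpoint Q̄ = (762 + 1248.4)/2 = 1005.2.
ΔI = 18510 − 13500 = 5010; midpoint Ī = (13500 + 18510)/2 = 16005.
η = (ΔQ/Q̄) ÷ (ΔI/Ī) = (486.4/1005.2) ÷ (5010/16005) = 1.546.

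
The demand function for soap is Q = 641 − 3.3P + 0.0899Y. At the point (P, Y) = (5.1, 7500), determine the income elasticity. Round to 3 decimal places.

At P = 5.1, Y = 7500: Q = 1298.420.
Holding P constant, ∂Q/∂Y = 0.0899.
η_Y = (∂Q/∂Y)·(Y/Q) = 0.0899 × (7500/1298.420) = 0.519.

0.519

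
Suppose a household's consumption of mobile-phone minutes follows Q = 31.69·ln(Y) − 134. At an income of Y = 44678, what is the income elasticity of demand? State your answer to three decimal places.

At Y = 44678: Q = 205.312.
dQ/dY = 31.69/Y = 0.000709298 at this income.
η = (dQ/dY)·(Y/Q) = 0.000709298 × (44678/205.312) = 0.154.

0.154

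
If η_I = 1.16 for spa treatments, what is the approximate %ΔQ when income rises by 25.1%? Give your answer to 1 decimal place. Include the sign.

29.1%

%ΔQ ≈ η × %ΔI = 1.16 × 25.1% = 29.1%.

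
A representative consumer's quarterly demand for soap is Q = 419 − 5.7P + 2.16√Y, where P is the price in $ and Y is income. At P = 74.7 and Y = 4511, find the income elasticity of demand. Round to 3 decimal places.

0.525

At P = 74.7, Y = 4511: Q = 138.284.
Holding P constant, ∂Q/∂Y = 2.16/(2√Y) = 0.01608.
η_Y = (∂Q/∂Y)·(Y/Q) = 0.01608 × (4511/138.284) = 0.525.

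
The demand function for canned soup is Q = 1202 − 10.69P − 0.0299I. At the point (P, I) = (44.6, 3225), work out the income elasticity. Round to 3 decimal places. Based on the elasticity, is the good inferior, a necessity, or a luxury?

At P = 44.6, I = 3225: Q = 628.799.
Holding P constant, ∂Q/∂I = −0.0299.
η_I = (∂Q/∂I)·(I/Q) = -0.0299 × (3225/628.799) = -0.153.
Since η < 0, this is an inferior good.

-0.153 (inferior good)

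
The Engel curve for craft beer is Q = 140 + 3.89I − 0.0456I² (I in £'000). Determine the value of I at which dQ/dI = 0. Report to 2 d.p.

dQ/dI = 3.89 − 0.0912I.
The good is inferior where dQ/dI < 0. Setting dQ/dI = 0 gives I = 3.89 / 0.0912 = 42.65.

42.65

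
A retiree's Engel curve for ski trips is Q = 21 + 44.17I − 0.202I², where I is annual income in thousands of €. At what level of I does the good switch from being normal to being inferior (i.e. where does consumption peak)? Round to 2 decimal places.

109.33

dQ/dI = 44.17 − 0.404I.
The good is inferior where dQ/dI < 0. Setting dQ/dI = 0 gives I = 44.17 / 0.404 = 109.33.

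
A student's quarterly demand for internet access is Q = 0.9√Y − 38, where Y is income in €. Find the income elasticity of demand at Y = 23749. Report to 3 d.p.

At Y = 23749: Q = 100.696.
dQ/dY = 0.9/(2√Y) = 0.00292005 at this income.
η = (dQ/dY)·(Y/Q) = 0.00292005 × (23749/100.696) = 0.689.

0.689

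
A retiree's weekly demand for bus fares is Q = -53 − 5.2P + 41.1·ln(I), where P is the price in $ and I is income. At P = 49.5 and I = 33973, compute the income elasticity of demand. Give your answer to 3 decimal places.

At P = 49.5, I = 33973: Q = 118.410.
Holding P constant, ∂Q/∂I = 41.1/I = 0.00120978.
η_I = (∂Q/∂I)·(I/Q) = 0.00120978 × (33973/118.410) = 0.347.

0.347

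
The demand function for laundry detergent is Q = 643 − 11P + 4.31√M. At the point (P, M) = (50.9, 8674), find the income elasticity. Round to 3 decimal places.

0.414

At P = 50.9, M = 8674: Q = 484.509.
Holding P constant, ∂Q/∂M = 4.31/(2√M) = 0.0231386.
η_M = (∂Q/∂M)·(M/Q) = 0.0231386 × (8674/484.509) = 0.414.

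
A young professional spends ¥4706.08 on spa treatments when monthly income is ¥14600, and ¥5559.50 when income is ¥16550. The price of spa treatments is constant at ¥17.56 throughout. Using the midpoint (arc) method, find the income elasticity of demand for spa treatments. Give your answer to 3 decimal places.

With a constant price, Q₁ = 4706.08/17.56 = 268.000 and Q₂ = 5559.50/17.56 = 316.600 (equivalently, work directly with expenditure since P cancels).
Midpoint %ΔQ = (5559.50 − 4706.08)/5132.79 = 0.16627; midpoint %ΔI = (16550 − 14600)/15575 = 0.12520.
η = 0.16627 / 0.12520 = 1.328.

1.328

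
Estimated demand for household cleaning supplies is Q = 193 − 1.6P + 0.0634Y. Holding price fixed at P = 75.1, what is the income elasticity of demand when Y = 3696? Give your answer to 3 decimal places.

0.763

At P = 75.1, Y = 3696: Q = 307.166.
Holding P constant, ∂Q/∂Y = 0.0634.
η_Y = (∂Q/∂Y)·(Y/Q) = 0.0634 × (3696/307.166) = 0.763.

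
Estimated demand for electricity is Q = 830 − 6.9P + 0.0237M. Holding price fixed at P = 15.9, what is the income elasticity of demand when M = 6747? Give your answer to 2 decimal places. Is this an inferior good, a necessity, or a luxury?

At P = 15.9, M = 6747: Q = 880.194.
Holding P constant, ∂Q/∂M = 0.0237.
η_M = (∂Q/∂M)·(M/Q) = 0.0237 × (6747/880.194) = 0.18.
Since 0 < η < 1, this is a necessity.

0.18 (necessity)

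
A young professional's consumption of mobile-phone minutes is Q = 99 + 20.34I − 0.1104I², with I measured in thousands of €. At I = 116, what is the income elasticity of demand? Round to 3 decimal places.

-0.629

At I = 116: Q = 972.8976.
dQ/dI = 20.34 − 0.2208I = -5.27280.
η = (dQ/dI)·(I/Q) = -5.27280 × (116/972.8976) = -0.629.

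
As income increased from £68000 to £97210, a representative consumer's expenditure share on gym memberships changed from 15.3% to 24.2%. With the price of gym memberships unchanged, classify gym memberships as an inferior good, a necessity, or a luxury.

The budget share rises as income rises, so η > 1.

luxury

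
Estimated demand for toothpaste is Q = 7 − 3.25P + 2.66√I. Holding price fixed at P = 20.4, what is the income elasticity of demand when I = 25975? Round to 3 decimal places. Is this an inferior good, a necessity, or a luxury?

0.580 (necessity)

At P = 20.4, I = 25975: Q = 369.406.
Holding P constant, ∂Q/∂I = 2.66/(2√I) = 0.00825228.
η_I = (∂Q/∂I)·(I/Q) = 0.00825228 × (25975/369.406) = 0.580.
Since 0 < η < 1, this is a necessity.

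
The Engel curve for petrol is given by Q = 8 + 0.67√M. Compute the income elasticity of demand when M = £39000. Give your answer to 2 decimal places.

At M = 39000: Q = 140.314.
dQ/dM = 0.67/(2√M) = 0.00169634 at this income.
η = (dQ/dM)·(M/Q) = 0.00169634 × (39000/140.314) = 0.47.

0.47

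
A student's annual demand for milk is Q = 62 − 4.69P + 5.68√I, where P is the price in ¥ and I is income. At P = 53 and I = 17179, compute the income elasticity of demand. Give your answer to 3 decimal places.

0.667

At P = 53, I = 17179: Q = 557.900.
Holding P constant, ∂Q/∂I = 5.68/(2√I) = 0.021668.
η_I = (∂Q/∂I)·(I/Q) = 0.021668 × (17179/557.900) = 0.667.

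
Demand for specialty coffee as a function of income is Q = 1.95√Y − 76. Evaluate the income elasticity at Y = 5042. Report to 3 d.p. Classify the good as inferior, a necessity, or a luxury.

At Y = 5042: Q = 62.464.
dQ/dY = 1.95/(2√Y) = 0.013731 at this income.
η = (dQ/dY)·(Y/Q) = 0.013731 × (5042/62.464) = 1.108.
Since η > 1, the good is a luxury.

1.108 (luxury)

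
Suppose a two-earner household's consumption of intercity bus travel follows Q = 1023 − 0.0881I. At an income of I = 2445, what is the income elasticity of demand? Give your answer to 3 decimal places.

-0.267

At I = 2445: Q = 807.596.
dQ/dI = −0.0881.
η = (dQ/dI)·(I/Q) = -0.0881 × (2445/807.596) = -0.267.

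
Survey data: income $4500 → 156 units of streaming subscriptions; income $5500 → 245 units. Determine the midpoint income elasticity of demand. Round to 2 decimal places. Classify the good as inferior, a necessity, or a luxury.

2.22 (luxury)

ΔQ = 245 − 156 = 89; midpoint Q̄ = (156 + 245)/2 = 200.5.
ΔI = 5500 − 4500 = 1000; midpoint Ī = (4500 + 5500)/2 = 5000.
η = (ΔQ/Q̄) ÷ (ΔI/Ī) = (89/200.5) ÷ (1000/5000) = 2.22.
η > 1 ⇒ luxury.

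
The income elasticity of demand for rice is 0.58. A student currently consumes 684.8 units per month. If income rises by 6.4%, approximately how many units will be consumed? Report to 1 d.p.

%ΔQ ≈ η × %ΔI = 0.58 × 6.4% = 3.712%.
New Q ≈ 684.8 × (1 + 0.03712) = 710.2.

710.2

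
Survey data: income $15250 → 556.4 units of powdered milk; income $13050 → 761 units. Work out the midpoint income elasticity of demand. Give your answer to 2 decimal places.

-2.00

ΔQ = 761 − 556.4 = 204.6; midpoint Q̄ = (556.4 + 761)/2 = 658.7.
ΔI = 13050 − 15250 = -2200; midpoint Ī = (15250 + 13050)/2 = 14150.
η = (ΔQ/Q̄) ÷ (ΔI/Ī) = (204.6/658.7) ÷ (-2200/14150) = -2.00.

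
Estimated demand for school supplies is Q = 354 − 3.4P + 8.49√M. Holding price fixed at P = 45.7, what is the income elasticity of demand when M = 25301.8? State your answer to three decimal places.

0.436

At P = 45.7, M = 25301.8: Q = 1549.085.
Holding P constant, ∂Q/∂M = 8.49/(2√M) = 0.0266871.
η_M = (∂Q/∂M)·(M/Q) = 0.0266871 × (25301.8/1549.085) = 0.436.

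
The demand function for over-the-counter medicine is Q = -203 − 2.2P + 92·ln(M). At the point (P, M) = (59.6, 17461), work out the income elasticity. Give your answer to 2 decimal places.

At P = 59.6, M = 17461: Q = 564.511.
Holding P constant, ∂Q/∂M = 92/M = 0.00526888.
η_M = (∂Q/∂M)·(M/Q) = 0.00526888 × (17461/564.511) = 0.16.

0.16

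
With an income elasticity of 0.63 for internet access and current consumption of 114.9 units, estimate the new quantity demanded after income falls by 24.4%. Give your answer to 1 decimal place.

%ΔQ ≈ η × %ΔI = 0.63 × (-24.4%) = -15.372%.
New Q ≈ 114.9 × (1 − 0.15372) = 97.2.

97.2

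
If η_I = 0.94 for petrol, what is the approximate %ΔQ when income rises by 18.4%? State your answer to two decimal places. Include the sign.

%ΔQ ≈ η × %ΔI = 0.94 × 18.4% = 17.30%.

17.30%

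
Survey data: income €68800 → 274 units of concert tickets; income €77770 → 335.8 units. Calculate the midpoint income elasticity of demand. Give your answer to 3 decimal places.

1.656

ΔQ = 335.8 − 274 = 61.8; midpoint Q̄ = (274 + 335.8)/2 = 304.9.
ΔI = 77770 − 68800 = 8970; midpoint Ī = (68800 + 77770)/2 = 73285.
η = (ΔQ/Q̄) ÷ (ΔI/Ī) = (61.8/304.9) ÷ (8970/73285) = 1.656.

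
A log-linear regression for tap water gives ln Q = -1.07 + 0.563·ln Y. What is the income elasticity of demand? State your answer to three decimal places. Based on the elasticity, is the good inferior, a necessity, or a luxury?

In a log-linear demand, the coefficient on ln Y is the income elasticity.
So η = 0.563.
0 < η < 1 ⇒ necessity.

0.563 (necessity)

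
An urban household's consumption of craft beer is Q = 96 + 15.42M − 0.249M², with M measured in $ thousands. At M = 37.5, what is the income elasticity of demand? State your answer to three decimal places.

-0.377

At M = 37.5: Q = 324.0938.
dQ/dM = 15.42 − 0.498M = -3.25500.
η = (dQ/dM)·(M/Q) = -3.25500 × (37.5/324.0938) = -0.377.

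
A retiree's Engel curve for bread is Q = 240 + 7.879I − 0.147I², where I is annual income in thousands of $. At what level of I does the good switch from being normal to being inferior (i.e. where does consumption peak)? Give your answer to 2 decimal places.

26.80

dQ/dI = 7.879 − 0.294I.
The good is inferior where dQ/dI < 0. Setting dQ/dI = 0 gives I = 7.879 / 0.294 = 26.80.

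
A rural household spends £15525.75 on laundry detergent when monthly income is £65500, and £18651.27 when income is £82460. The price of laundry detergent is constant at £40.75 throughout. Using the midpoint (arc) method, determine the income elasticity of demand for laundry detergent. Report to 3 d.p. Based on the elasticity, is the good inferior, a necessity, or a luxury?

0.798 (necessity)

With a constant price, Q₁ = 15525.75/40.75 = 381.000 and Q₂ = 18651.27/40.75 = 457.700 (equivalently, work directly with expenditure since P cancels).
Midpoint %ΔQ = (18651.27 − 15525.75)/17088.51 = 0.18290; midpoint %ΔI = (82460 − 65500)/73980 = 0.22925.
η = 0.18290 / 0.22925 = 0.798.
0 < η < 1 ⇒ necessity.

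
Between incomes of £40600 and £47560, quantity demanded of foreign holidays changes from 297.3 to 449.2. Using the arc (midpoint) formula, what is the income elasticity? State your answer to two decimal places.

2.58

ΔQ = 449.2 − 297.3 = 151.9; midpoint Q̄ = (297.3 + 449.2)/2 = 373.25.
ΔI = 47560 − 40600 = 6960; midpoint Ī = (40600 + 47560)/2 = 44080.
η = (ΔQ/Q̄) ÷ (ΔI/Ī) = (151.9/373.25) ÷ (6960/44080) = 2.58.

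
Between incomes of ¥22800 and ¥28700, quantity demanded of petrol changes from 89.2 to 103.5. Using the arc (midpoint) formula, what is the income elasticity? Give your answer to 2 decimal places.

0.65

ΔQ = 103.5 − 89.2 = 14.3; midpoint Q̄ = (89.2 + 103.5)/2 = 96.35.
ΔI = 28700 − 22800 = 5900; midpoint Ī = (22800 + 28700)/2 = 25750.
η = (ΔQ/Q̄) ÷ (ΔI/Ī) = (14.3/96.35) ÷ (5900/25750) = 0.65.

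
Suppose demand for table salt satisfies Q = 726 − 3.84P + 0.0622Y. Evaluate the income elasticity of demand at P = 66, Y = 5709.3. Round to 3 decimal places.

At P = 66, Y = 5709.3: Q = 827.678.
Holding P constant, ∂Q/∂Y = 0.0622.
η_Y = (∂Q/∂Y)·(Y/Q) = 0.0622 × (5709.3/827.678) = 0.429.

0.429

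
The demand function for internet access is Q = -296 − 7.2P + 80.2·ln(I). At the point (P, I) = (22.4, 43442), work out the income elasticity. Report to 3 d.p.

0.201

At P = 22.4, I = 43442: Q = 399.190.
Holding P constant, ∂Q/∂I = 80.2/I = 0.00184614.
η_I = (∂Q/∂I)·(I/Q) = 0.00184614 × (43442/399.190) = 0.201.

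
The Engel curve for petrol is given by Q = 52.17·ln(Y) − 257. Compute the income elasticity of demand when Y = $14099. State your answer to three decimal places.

0.216

At Y = 14099: Q = 241.425.
dQ/dY = 52.17/Y = 0.00370026 at this income.
η = (dQ/dY)·(Y/Q) = 0.00370026 × (14099/241.425) = 0.216.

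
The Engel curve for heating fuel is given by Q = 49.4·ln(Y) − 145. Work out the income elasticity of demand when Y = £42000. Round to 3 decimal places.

At Y = 42000: Q = 380.884.
dQ/dY = 49.4/Y = 0.00117619 at this income.
η = (dQ/dY)·(Y/Q) = 0.00117619 × (42000/380.884) = 0.130.

0.130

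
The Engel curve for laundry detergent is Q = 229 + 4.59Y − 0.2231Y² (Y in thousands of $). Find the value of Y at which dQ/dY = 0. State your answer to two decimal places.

10.29

dQ/dY = 4.59 − 0.4462Y.
The good is inferior where dQ/dY < 0. Setting dQ/dY = 0 gives Y = 4.59 / 0.4462 = 10.29.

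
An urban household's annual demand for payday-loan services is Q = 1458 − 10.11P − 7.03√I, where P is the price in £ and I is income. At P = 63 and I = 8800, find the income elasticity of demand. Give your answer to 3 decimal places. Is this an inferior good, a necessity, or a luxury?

-2.040 (inferior good)

At P = 63, I = 8800: Q = 161.598.
Holding P constant, ∂Q/∂I = -7.03/(2√I) = -0.03747.
η_I = (∂Q/∂I)·(I/Q) = -0.03747 × (8800/161.598) = -2.040.
Since η < 0, this is an inferior good.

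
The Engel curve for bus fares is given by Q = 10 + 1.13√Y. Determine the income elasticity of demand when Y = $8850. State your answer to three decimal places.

0.457

At Y = 8850: Q = 116.304.
dQ/dY = 1.13/(2√Y) = 0.00600588 at this income.
η = (dQ/dY)·(Y/Q) = 0.00600588 × (8850/116.304) = 0.457.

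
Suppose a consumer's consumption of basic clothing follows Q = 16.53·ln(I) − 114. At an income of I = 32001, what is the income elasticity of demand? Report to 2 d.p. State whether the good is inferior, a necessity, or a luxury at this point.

At I = 32001: Q = 57.474.
dQ/dI = 16.53/I = 0.000516546 at this income.
η = (dQ/dI)·(I/Q) = 0.000516546 × (32001/57.474) = 0.29.
Since 0 < η < 1, the good is a necessity.

0.29 (necessity)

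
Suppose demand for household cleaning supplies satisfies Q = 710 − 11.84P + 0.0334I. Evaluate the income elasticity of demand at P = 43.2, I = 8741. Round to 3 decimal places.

0.595

At P = 43.2, I = 8741: Q = 490.461.
Holding P constant, ∂Q/∂I = 0.0334.
η_I = (∂Q/∂I)·(I/Q) = 0.0334 × (8741/490.461) = 0.595.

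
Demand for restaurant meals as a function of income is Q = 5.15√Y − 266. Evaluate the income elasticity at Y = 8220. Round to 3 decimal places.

1.162

At Y = 8220: Q = 200.921.
dQ/dY = 5.15/(2√Y) = 0.0284015 at this income.
η = (dQ/dY)·(Y/Q) = 0.0284015 × (8220/200.921) = 1.162.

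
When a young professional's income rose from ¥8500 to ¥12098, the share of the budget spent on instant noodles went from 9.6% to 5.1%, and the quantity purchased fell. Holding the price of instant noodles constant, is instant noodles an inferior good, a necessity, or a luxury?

inferior good

Quantity demanded falls as income rises, so η < 0.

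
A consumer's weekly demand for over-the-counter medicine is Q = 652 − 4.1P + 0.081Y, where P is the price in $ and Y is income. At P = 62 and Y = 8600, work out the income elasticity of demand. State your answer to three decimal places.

0.637

At P = 62, Y = 8600: Q = 1094.400.
Holding P constant, ∂Q/∂Y = 0.081.
η_Y = (∂Q/∂Y)·(Y/Q) = 0.081 × (8600/1094.400) = 0.637.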